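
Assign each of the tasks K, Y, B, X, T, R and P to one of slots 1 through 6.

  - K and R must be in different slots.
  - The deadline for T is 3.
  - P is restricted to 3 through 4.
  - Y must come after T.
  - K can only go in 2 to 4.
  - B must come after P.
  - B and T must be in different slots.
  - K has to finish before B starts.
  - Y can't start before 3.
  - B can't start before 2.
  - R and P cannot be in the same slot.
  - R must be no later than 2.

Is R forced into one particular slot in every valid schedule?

No

R can be 1 (e.g. K -> 2, P -> 3, R -> 1, T -> 1, X -> 1, Y -> 3, B -> 4) or 2 (e.g. Y=3, K=3, R=2, P=3, X=1, B=4, T=1).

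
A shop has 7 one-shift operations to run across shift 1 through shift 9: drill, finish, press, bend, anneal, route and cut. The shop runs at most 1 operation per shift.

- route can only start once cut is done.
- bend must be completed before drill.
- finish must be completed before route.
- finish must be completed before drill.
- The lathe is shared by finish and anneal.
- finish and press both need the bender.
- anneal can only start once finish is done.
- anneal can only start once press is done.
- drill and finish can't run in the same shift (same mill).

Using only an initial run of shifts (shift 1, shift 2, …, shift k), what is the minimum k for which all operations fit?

The precedence chain requires at least 2 distinct shifts.
With at most 1 per shift and 7 operations, at least 7 shifts are needed.
7 works (last occupied shift: shift 7): for example drill=shift 3; cut=shift 6; press=shift 4; bend=shift 2; finish=shift 1; anneal=shift 5; route=shift 7.

7 shifts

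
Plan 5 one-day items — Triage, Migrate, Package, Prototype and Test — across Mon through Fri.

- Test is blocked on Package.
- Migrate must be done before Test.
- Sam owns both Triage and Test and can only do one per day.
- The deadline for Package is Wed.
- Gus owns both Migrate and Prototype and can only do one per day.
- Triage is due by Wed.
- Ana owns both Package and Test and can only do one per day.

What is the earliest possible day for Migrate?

Downstream work caps Migrate at Thu.
Migrate at Mon is achievable: Migrate -> Mon; Package -> Mon; Test -> Tue; Triage -> Mon; Prototype -> Tue.

Mon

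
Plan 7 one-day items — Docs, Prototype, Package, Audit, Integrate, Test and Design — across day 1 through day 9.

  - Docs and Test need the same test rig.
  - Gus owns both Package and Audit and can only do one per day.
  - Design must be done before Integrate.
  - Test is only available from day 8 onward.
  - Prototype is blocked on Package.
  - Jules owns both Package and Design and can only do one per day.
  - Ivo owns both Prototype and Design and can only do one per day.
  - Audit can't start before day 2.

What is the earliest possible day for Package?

Downstream work caps Package at day 8.
Package at day 1 is achievable: Prototype in day 2, Test in day 8, Design in day 3, Package in day 1, Docs in day 1, Audit in day 2, Integrate in day 4.

day 1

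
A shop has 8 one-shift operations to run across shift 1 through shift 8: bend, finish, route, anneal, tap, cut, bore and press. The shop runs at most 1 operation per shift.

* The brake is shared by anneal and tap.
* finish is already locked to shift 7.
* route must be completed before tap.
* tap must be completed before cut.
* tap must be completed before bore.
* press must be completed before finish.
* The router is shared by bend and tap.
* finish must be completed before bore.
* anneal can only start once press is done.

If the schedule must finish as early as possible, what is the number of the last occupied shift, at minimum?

The precedence chain requires at least 3 distinct shifts.
With at most 1 per shift and 8 operations, at least 8 shifts are needed.
Propagating the time windows through the other constraints, bore can't land before shift 8, so the schedule must run through at least shift 8.
8 works (last occupied shift: shift 8): for example cut=shift 5; bore=shift 8; anneal=shift 4; route=shift 1; finish=shift 7; tap=shift 2; bend=shift 6; press=shift 3.

shift 8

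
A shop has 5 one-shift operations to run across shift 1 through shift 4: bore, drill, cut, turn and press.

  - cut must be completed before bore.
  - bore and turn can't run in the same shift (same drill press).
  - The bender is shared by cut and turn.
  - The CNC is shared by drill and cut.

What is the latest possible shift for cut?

Downstream work caps cut at shift 3.
cut at shift 3 is achievable: cut in shift 3, bore in shift 4, drill in shift 1, turn in shift 1, press in shift 1.

shift 3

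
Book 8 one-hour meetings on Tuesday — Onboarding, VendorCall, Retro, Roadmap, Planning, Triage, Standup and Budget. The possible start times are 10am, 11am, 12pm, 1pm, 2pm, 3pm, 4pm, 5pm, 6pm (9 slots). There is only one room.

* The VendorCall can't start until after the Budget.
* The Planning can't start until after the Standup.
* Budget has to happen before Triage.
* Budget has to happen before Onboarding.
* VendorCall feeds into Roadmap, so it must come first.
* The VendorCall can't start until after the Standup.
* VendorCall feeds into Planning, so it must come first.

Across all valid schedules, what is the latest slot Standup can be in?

3pm

Downstream work caps Standup at 4pm.
Standup at 3pm is achievable: VendorCall=4pm, Budget=10am, Triage=12pm, Retro=1pm, Standup=3pm, Onboarding=11am, Roadmap=6pm, Planning=5pm.
Nothing later works — the capacity limit rule out every slot after 3pm.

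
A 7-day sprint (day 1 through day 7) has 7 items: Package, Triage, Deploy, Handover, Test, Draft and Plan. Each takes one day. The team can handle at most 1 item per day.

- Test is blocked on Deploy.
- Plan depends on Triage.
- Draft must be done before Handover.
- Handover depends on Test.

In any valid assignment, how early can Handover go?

Precedence pushes Handover to at least day 3.
Handover at day 4 is achievable: Triage in day 5; Handover in day 4; Draft in day 3; Test in day 2; Deploy in day 1; Plan in day 6; Package in day 7.
Nothing earlier works — the capacity limit rule out every day before day 4.

day 4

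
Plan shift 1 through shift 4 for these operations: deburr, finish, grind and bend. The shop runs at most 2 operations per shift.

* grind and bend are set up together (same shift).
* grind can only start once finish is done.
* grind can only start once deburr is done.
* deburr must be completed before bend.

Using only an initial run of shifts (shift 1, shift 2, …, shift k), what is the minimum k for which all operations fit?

2

The precedence chain requires at least 2 distinct shifts.
With at most 2 per shift and 4 operations, at least 2 shifts are needed.
2 works (last occupied shift: shift 2): for example finish in shift 1, bend in shift 2, deburr in shift 1, grind in shift 2.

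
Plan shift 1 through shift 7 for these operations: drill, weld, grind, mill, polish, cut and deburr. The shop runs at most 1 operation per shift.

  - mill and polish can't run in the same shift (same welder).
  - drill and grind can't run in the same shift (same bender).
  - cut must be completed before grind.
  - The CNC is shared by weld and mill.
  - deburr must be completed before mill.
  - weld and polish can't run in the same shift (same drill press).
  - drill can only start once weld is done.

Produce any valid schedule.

deburr -> shift 5; polish -> shift 7; drill -> shift 2; mill -> shift 6; grind -> shift 4; weld -> shift 1; cut -> shift 3

Checking: weld(shift 1) before drill(shift 2); deburr(shift 5) before mill(shift 6); cut(shift 3) before grind(shift 4); weld(shift 1) != polish(shift 7); drill(shift 2) != grind(shift 4); mill(shift 6) != polish(shift 7); weld(shift 1) != mill(shift 6); max 1 per shift (cap 1).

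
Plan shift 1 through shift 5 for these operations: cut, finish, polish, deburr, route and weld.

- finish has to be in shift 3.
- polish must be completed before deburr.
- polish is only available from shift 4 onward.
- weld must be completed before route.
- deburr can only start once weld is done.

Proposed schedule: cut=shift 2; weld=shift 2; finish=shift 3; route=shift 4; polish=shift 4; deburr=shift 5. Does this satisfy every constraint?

Valid

polish is only available from shift 4 onward — holds.
deburr can only start once weld is done — holds.
weld must be completed before route — holds.
finish has to be in shift 3 — holds.
polish must be completed before deburr — holds.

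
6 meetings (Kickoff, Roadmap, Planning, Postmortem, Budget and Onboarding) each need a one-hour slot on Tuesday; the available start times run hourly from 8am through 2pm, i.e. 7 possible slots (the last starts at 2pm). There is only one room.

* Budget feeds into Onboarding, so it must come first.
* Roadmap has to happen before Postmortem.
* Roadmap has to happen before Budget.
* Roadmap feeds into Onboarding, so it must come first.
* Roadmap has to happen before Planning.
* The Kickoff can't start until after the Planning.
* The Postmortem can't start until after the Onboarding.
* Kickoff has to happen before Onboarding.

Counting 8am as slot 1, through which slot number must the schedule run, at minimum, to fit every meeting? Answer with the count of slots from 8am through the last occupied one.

6

The precedence chain requires at least 5 distinct slots.
With at most 1 per slot and 6 meetings, at least 6 slots are needed.
6 works (last occupied slot: 1pm): for example Planning=9am; Kickoff=10am; Postmortem=1pm; Roadmap=8am; Onboarding=12pm; Budget=11am.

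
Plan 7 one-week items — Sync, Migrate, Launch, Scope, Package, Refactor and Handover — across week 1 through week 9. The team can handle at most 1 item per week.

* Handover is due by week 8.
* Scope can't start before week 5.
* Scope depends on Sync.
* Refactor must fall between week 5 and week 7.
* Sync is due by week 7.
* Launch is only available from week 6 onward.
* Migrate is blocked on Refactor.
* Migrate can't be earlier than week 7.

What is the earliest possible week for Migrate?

week 7

Migrate is available from week 7.
Migrate at week 7 is achievable: Scope=week 8, Sync=week 1, Handover=week 2, Migrate=week 7, Refactor=week 5, Launch=week 6, Package=week 3.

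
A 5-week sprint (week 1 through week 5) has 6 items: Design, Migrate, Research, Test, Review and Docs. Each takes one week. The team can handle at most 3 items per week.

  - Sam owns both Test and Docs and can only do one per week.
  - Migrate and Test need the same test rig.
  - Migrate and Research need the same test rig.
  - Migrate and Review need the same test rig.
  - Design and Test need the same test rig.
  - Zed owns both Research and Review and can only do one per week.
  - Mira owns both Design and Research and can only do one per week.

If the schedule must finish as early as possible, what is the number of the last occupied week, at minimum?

3

With at most 3 per week and 6 tasks, at least 2 weeks are needed.
Could 2 weeks be enough, i.e. nothing placed later than week 2? No: Migrate, Research and Review must all be in different weeks (Migrate/Research can't share; Migrate/Review can't share; Research/Review can't share), but only 2 weeks are available: 3 tasks can't fit in 2 distinct weeks.
So 2 weeks is not enough.
3 works (last occupied week: week 3): for example Docs=week 1, Migrate=week 1, Test=week 2, Design=week 1, Research=week 2, Review=week 3.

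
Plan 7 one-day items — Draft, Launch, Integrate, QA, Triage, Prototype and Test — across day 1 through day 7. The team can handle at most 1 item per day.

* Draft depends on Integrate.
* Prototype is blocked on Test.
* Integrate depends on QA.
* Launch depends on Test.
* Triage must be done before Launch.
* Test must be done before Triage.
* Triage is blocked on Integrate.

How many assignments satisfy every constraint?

48

Splitting on Draft: it can be day 3 (3), day 4 (9), day 5 (12), day 6 (12), day 7 (12). Listing each branch's schedules as (Launch, Integrate, QA, Triage, Prototype, Test) by day number:
Draft=day 3: (6,2,1,5,7,4) (7,2,1,5,6,4) (7,2,1,6,5,4) — 3.
Draft=day 4: (6,2,1,5,7,3) (6,3,1,5,7,2) (6,3,2,5,7,1) (7,2,1,5,6,3) (7,2,1,6,5,3) (7,3,1,5,6,2) (7,3,1,6,5,2) (7,3,2,5,6,1) (7,3,2,6,5,1) — 9.
Draft=day 5: (6,2,1,4,7,3) (6,3,1,4,7,2) (6,3,2,4,7,1) (7,2,1,4,6,3) (7,2,1,6,4,3) (7,3,1,4,6,2) (7,3,1,6,4,2) (7,3,2,4,6,1) (7,3,2,6,4,1) (7,4,1,6,3,2) (7,4,2,6,3,1) (7,4,3,6,2,1) — 12.
Draft=day 6: (5,2,1,4,7,3) (5,3,1,4,7,2) (5,3,2,4,7,1) (7,2,1,4,5,3) (7,2,1,5,4,3) (7,3,1,4,5,2) (7,3,1,5,4,2) (7,3,2,4,5,1) (7,3,2,5,4,1) (7,4,1,5,3,2) (7,4,2,5,3,1) (7,4,3,5,2,1) — 12.
Draft=day 7: (5,2,1,4,6,3) (5,3,1,4,6,2) (5,3,2,4,6,1) (6,2,1,4,5,3) (6,2,1,5,4,3) (6,3,1,4,5,2) (6,3,1,5,4,2) (6,3,2,4,5,1) (6,3,2,5,4,1) (6,4,1,5,3,2) (6,4,2,5,3,1) (6,4,3,5,2,1) — 12.
Summing: 3 + 9 + 12 + 12 + 12 = 48.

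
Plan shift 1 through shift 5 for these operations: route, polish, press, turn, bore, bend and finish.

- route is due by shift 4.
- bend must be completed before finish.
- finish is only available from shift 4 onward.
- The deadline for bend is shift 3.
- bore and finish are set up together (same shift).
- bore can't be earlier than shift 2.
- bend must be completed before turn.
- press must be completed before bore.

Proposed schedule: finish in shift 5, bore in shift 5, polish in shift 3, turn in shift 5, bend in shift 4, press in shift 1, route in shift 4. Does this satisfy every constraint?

No. The deadline for bend is shift 3 is not satisfied.

finish is only available from shift 4 onward — holds.
route is due by shift 4 — holds.
press must be completed before bore — holds.
The deadline for bend is shift 3 — violated.
bend must be completed before turn — holds.
bend must be completed before finish — holds.
bore and finish are set up together (same shift) — holds.
bore can't be earlier than shift 2 — holds.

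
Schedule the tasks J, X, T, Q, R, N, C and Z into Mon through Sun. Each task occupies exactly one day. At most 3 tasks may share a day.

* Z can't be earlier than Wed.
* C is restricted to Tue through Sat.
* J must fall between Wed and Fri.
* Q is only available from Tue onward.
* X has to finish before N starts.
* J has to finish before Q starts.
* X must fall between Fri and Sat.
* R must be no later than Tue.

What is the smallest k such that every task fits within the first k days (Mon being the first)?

6

The precedence chain requires at least 2 distinct days.
With at most 3 per day and 8 tasks, at least 3 days are needed.
Propagating the time windows through the other constraints, N can't land before Sat — that is day 6 counting from Mon — so the schedule must run through at least 6 days.
6 works (last occupied day: Sat): for example J=Wed, Z=Wed, R=Mon, X=Fri, N=Sat, T=Mon, C=Tue, Q=Thu.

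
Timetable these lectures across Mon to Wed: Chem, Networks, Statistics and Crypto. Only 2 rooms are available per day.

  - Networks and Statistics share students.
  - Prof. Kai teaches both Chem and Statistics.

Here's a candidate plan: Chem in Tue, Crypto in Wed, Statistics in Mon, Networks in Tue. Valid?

Valid

Only 2 rooms are available per day — holds.
Networks and Statistics share students — holds.
Prof. Kai teaches both Chem and Statistics — holds.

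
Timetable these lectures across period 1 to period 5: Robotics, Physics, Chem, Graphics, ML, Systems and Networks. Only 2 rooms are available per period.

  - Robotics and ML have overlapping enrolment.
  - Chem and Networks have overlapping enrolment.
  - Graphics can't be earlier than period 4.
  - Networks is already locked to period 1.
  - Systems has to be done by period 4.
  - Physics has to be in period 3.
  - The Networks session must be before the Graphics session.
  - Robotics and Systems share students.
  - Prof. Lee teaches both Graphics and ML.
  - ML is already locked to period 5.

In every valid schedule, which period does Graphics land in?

Graphics's window is period 4–period 5.
ML is fixed at period 5, and Graphics can't share a period with ML.
So Graphics must be period 4.

period 4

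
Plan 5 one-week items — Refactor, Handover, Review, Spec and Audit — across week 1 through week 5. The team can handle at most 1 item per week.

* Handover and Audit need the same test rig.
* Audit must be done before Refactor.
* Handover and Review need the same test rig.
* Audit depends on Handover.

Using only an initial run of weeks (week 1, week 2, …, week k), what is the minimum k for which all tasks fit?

5

The precedence chain requires at least 3 distinct weeks.
With at most 1 per week and 5 tasks, at least 5 weeks are needed.
5 works (last occupied week: week 5): for example Refactor -> week 3, Spec -> week 5, Review -> week 4, Audit -> week 2, Handover -> week 1.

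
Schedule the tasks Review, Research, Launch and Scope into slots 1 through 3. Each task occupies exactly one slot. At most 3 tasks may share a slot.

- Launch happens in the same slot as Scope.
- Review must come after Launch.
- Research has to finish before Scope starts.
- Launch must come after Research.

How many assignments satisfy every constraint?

Enumerating: Review -> 3, Scope -> 2, Launch -> 2, Research -> 1.

1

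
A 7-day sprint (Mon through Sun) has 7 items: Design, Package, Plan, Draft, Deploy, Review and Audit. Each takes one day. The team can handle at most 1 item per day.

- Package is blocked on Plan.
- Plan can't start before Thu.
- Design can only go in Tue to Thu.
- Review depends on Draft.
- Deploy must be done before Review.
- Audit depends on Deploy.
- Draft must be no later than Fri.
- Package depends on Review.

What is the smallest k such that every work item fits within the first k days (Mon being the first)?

7

The precedence chain requires at least 3 distinct days.
With at most 1 per day and 7 work items, at least 7 days are needed.
Propagating the time windows through the other constraints, Package can't land before Fri — that is day 5 counting from Mon — so the schedule must run through at least 5 days.
7 works (last occupied day: Sun): for example Package -> Sat, Review -> Fri, Design -> Tue, Audit -> Sun, Draft -> Mon, Deploy -> Wed, Plan -> Thu.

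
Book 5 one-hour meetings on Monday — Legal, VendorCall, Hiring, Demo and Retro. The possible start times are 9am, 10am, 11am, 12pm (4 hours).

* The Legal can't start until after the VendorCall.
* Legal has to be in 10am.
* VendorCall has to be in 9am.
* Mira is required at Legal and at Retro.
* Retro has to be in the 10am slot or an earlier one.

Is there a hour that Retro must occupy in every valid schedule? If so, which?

9am

Retro's window is 9am–10am.
Legal is fixed at 10am, and Retro can't share a hour with Legal.
So Retro must be 9am.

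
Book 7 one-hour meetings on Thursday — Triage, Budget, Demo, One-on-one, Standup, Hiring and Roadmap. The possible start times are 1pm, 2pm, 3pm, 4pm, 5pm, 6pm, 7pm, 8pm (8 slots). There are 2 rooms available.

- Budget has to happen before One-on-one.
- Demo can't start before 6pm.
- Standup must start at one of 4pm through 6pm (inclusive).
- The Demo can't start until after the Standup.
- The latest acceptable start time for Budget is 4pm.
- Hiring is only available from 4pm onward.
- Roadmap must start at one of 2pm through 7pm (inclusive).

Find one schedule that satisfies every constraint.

Budget -> 1pm, One-on-one -> 2pm, Demo -> 6pm, Triage -> 1pm, Roadmap -> 2pm, Hiring -> 4pm, Standup -> 4pm

Checking: Standup(4pm) before Demo(6pm); Budget(1pm) before One-on-one(2pm); Standup=4pm in [4pm,6pm]; Budget=1pm in [1pm,4pm]; Hiring=4pm in [4pm,8pm]; Demo=6pm in [6pm,8pm]; Roadmap=2pm in [2pm,7pm]; max 2 per slot (cap 2).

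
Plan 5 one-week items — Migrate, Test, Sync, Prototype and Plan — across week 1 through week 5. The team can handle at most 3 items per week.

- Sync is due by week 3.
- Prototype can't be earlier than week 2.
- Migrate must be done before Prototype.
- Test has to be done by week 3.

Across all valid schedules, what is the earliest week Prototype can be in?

Prototype is available from week 2.
Prototype at week 2 is achievable: Test -> week 1, Prototype -> week 2, Plan -> week 2, Migrate -> week 1, Sync -> week 1.

week 2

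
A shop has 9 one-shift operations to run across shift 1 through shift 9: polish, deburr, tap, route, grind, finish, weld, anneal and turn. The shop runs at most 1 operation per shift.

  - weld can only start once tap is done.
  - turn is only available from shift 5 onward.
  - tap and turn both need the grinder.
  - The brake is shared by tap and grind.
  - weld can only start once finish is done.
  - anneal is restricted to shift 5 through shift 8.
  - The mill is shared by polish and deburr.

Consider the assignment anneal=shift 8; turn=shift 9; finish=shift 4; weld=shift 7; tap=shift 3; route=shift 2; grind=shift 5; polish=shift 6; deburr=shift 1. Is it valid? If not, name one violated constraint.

Yes

weld can only start once finish is done — holds.
anneal is restricted to shift 5 through shift 8 — holds.
tap and turn both need the grinder — holds.
The brake is shared by tap and grind — holds.
The mill is shared by polish and deburr — holds.
turn is only available from shift 5 onward — holds.
weld can only start once tap is done — holds.
The shop runs at most 1 operation per shift — holds.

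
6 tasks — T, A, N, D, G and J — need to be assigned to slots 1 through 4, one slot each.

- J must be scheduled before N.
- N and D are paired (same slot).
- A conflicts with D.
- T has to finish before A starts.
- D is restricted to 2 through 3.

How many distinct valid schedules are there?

Splitting on T: it can be 1 (24), 2 (16), 3 (12). Listing each branch's schedules as (A, N, D, G, J):
T=1: (2,3,3,1,1) (2,3,3,1,2) (2,3,3,2,1) (2,3,3,2,2) (2,3,3,3,1) (2,3,3,3,2) (2,3,3,4,1) (2,3,3,4,2) (3,2,2,1,1) (3,2,2,2,1) (3,2,2,3,1) (3,2,2,4,1) (4,2,2,1,1) (4,2,2,2,1) (4,2,2,3,1) (4,2,2,4,1) (4,3,3,1,1) (4,3,3,1,2) (4,3,3,2,1) (4,3,3,2,2) (4,3,3,3,1) (4,3,3,3,2) (4,3,3,4,1) (4,3,3,4,2) — 24.
T=2: (3,2,2,1,1) (3,2,2,2,1) (3,2,2,3,1) (3,2,2,4,1) (4,2,2,1,1) (4,2,2,2,1) (4,2,2,3,1) (4,2,2,4,1) (4,3,3,1,1) (4,3,3,1,2) (4,3,3,2,1) (4,3,3,2,2) (4,3,3,3,1) (4,3,3,3,2) (4,3,3,4,1) (4,3,3,4,2) — 16.
T=3: (4,2,2,1,1) (4,2,2,2,1) (4,2,2,3,1) (4,2,2,4,1) (4,3,3,1,1) (4,3,3,1,2) (4,3,3,2,1) (4,3,3,2,2) (4,3,3,3,1) (4,3,3,3,2) (4,3,3,4,1) (4,3,3,4,2) — 12.
Summing: 24 + 16 + 12 = 52.

52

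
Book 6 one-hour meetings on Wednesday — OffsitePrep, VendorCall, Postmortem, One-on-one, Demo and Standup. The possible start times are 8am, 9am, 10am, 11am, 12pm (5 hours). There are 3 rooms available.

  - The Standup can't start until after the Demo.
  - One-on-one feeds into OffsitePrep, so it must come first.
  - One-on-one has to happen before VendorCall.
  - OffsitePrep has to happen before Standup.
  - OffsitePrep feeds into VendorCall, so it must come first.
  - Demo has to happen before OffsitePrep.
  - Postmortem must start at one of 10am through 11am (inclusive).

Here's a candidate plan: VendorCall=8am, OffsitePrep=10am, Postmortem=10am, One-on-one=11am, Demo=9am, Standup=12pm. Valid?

Invalid. One-on-one has to happen before VendorCall.

One-on-one feeds into OffsitePrep, so it must come first — violated.
OffsitePrep has to happen before Standup — holds.
OffsitePrep feeds into VendorCall, so it must come first — violated.
Demo has to happen before OffsitePrep — holds.
There are 3 rooms available — holds.
One-on-one has to happen before VendorCall — violated.
The Standup can't start until after the Demo — holds.
Postmortem must start at one of 10am through 11am (inclusive) — holds.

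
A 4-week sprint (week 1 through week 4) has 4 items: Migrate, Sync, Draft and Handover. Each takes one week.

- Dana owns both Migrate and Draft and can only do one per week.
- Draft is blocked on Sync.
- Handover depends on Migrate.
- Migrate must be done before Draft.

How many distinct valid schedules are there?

31

Splitting on Migrate: it can be week 1 (18), week 2 (10), week 3 (3). Listing each branch's schedules as (Sync, Draft, Handover) by week number:
Migrate=week 1: (1,2,2) (1,2,3) (1,2,4) (1,3,2) (1,3,3) (1,3,4) (1,4,2) (1,4,3) (1,4,4) (2,3,2) (2,3,3) (2,3,4) (2,4,2) (2,4,3) (2,4,4) (3,4,2) (3,4,3) (3,4,4) — 18.
Migrate=week 2: (1,3,3) (1,3,4) (1,4,3) (1,4,4) (2,3,3) (2,3,4) (2,4,3) (2,4,4) (3,4,3) (3,4,4) — 10.
Migrate=week 3: (1,4,4) (2,4,4) (3,4,4) — 3.
Summing: 18 + 10 + 3 = 31.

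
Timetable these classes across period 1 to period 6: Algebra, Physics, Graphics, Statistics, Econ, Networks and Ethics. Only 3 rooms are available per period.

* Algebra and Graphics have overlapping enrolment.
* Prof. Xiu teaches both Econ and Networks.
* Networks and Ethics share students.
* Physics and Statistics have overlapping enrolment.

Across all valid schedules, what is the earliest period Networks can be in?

period 1

Networks at period 1 is achievable: Statistics in period 2, Networks in period 1, Physics in period 1, Econ in period 2, Ethics in period 3, Algebra in period 1, Graphics in period 2.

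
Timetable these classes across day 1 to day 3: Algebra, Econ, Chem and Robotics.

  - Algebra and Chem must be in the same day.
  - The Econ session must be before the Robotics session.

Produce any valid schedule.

Algebra=day 1; Robotics=day 2; Chem=day 1; Econ=day 1

Checking: Econ(day 1) before Robotics(day 2); Algebra = Chem = day 1.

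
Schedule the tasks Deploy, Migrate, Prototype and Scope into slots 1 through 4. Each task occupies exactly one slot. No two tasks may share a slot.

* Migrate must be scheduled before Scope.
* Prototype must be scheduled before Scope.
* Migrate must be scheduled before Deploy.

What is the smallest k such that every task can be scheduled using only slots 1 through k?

The precedence chain requires at least 2 distinct slots.
With at most 1 per slot and 4 tasks, at least 4 slots are needed.
4 works (last occupied slot: 4): for example Scope in 3; Migrate in 1; Prototype in 2; Deploy in 4.

4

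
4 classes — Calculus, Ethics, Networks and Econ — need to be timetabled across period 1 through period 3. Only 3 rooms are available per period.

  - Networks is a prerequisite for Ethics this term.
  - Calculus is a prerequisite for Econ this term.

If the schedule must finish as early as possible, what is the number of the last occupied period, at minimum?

The precedence chain requires at least 2 distinct periods.
With at most 3 per period and 4 classes, at least 2 periods are needed.
2 works (last occupied period: period 2): for example Econ -> period 2, Networks -> period 1, Ethics -> period 2, Calculus -> period 1.

2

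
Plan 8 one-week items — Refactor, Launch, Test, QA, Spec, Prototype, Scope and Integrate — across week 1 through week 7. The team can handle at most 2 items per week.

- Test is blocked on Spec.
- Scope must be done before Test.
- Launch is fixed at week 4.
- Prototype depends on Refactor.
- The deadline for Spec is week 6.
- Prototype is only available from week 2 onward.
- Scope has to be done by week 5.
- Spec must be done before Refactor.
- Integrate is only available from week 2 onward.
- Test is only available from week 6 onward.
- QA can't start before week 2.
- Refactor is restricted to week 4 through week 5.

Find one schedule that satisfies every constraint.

Scope in week 1, Spec in week 1, QA in week 2, Test in week 6, Refactor in week 4, Prototype in week 5, Launch in week 4, Integrate in week 2

Checking: Scope(week 1) before Test(week 6); Spec(week 1) before Refactor(week 4); Refactor(week 4) before Prototype(week 5); Spec(week 1) before Test(week 6); Spec=week 1 in [week 1,week 6]; Prototype=week 5 in [week 2,week 7]; Scope=week 1 in [week 1,week 5]; QA=week 2 in [week 2,week 7]; Integrate=week 2 in [week 2,week 7]; Test=week 6 in [week 6,week 7]; Launch=week 4 in [week 4,week 4]; Refactor=week 4 in [week 4,week 5]; max 2 per week (cap 2).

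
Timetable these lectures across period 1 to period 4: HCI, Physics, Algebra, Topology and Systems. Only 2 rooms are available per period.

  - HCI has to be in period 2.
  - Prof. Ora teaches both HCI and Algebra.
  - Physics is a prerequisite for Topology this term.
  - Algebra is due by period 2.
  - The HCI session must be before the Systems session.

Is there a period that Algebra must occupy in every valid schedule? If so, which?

period 1

Algebra's window is period 1–period 2.
HCI is fixed at period 2, and Algebra can't share a period with HCI.
So Algebra must be period 1.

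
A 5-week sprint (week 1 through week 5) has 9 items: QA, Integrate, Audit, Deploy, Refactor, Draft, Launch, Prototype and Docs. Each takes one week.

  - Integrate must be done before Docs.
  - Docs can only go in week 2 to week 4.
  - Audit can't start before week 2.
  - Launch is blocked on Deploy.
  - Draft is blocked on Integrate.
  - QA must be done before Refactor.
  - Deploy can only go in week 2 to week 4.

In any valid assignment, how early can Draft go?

Precedence pushes Draft to at least week 2.
Draft at week 2 is achievable: Prototype -> week 1, Integrate -> week 1, Audit -> week 2, Draft -> week 2, Launch -> week 3, Deploy -> week 2, QA -> week 1, Refactor -> week 2, Docs -> week 2.

week 2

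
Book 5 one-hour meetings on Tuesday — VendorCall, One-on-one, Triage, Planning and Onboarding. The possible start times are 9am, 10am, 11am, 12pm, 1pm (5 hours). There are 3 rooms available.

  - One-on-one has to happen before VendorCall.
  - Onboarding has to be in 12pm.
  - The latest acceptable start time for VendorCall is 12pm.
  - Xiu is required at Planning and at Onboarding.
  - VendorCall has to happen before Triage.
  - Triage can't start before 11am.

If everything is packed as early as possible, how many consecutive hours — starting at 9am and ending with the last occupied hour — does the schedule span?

The precedence chain requires at least 3 distinct hours.
With at most 3 per hour and 5 meetings, at least 2 hours are needed.
Onboarding can't be placed before 12pm — that is hour 4 counting from 9am — so the schedule must run through at least 4 hours.
4 works (last occupied hour: 12pm): for example Triage in 11am, Onboarding in 12pm, Planning in 9am, One-on-one in 9am, VendorCall in 10am.

4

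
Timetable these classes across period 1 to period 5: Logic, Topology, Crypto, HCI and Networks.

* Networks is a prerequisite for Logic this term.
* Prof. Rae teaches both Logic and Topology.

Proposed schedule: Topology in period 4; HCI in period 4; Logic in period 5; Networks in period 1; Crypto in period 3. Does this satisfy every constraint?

Yes

Networks is a prerequisite for Logic this term — holds.
Prof. Rae teaches both Logic and Topology — holds.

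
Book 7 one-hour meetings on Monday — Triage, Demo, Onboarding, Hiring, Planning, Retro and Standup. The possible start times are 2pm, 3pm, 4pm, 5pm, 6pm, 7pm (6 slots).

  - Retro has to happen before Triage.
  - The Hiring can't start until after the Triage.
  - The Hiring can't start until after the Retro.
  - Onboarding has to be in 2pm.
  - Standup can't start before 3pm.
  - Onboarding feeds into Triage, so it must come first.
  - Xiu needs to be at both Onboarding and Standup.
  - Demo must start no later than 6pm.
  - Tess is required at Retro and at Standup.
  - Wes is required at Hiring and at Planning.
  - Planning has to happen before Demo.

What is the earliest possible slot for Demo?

3pm

Precedence pushes Demo to at least 3pm; Demo's own window allows nothing later than 6pm.
Demo at 3pm is achievable: Onboarding=2pm, Retro=2pm, Planning=2pm, Standup=3pm, Demo=3pm, Triage=3pm, Hiring=4pm.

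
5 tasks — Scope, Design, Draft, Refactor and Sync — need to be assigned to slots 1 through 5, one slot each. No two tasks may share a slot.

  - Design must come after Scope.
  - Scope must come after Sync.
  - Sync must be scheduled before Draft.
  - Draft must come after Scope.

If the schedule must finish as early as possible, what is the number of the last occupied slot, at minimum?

5

The precedence chain requires at least 3 distinct slots.
With at most 1 per slot and 5 tasks, at least 5 slots are needed.
5 works (last occupied slot: 5): for example Sync in 1; Scope in 2; Refactor in 5; Draft in 3; Design in 4.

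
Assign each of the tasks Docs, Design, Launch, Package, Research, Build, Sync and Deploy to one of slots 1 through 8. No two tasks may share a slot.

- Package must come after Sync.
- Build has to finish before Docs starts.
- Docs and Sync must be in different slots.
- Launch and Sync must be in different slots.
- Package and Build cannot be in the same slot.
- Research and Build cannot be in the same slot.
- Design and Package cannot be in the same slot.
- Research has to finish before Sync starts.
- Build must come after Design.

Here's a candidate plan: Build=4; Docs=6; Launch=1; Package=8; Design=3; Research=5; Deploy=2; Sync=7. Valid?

Yes

Package and Build cannot be in the same slot — holds.
Build must come after Design — holds.
Package must come after Sync — holds.
Design and Package cannot be in the same slot — holds.
Launch and Sync must be in different slots — holds.
Build has to finish before Docs starts — holds.
No two tasks may share a slot — holds.
Research has to finish before Sync starts — holds.
Docs and Sync must be in different slots — holds.
Research and Build cannot be in the same slot — holds.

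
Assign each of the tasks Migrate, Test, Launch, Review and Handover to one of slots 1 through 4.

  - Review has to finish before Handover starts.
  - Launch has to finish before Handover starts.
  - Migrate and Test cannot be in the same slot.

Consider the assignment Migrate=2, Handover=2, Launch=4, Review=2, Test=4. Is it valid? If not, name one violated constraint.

Invalid. Launch has to finish before Handover starts.

Migrate and Test cannot be in the same slot — holds.
Review has to finish before Handover starts — violated.
Launch has to finish before Handover starts — violated.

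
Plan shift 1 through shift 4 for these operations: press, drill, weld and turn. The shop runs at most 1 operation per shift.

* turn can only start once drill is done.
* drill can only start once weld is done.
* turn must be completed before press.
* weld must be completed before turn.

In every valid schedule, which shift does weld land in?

Downstream work caps weld at shift 1.
So weld is pinned to shift 1.

shift 1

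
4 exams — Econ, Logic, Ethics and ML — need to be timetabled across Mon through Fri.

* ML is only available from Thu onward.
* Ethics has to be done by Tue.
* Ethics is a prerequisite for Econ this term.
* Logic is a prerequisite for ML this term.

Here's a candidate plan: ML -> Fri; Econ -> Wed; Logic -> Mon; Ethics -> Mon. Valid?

Ethics is a prerequisite for Econ this term — holds.
Logic is a prerequisite for ML this term — holds.
ML is only available from Thu onward — holds.
Ethics has to be done by Tue — holds.

Valid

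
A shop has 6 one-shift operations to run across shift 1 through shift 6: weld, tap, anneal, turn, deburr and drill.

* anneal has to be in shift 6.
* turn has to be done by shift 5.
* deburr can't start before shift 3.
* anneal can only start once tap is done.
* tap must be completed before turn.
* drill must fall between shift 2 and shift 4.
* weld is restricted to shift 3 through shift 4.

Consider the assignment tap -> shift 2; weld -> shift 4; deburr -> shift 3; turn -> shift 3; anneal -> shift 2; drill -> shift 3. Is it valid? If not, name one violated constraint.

No. anneal has to be in shift 6 is not satisfied.

anneal has to be in shift 6 — violated.
turn has to be done by shift 5 — holds.
tap must be completed before turn — holds.
deburr can't start before shift 3 — holds.
anneal can only start once tap is done — violated.
weld is restricted to shift 3 through shift 4 — holds.
drill must fall between shift 2 and shift 4 — holds.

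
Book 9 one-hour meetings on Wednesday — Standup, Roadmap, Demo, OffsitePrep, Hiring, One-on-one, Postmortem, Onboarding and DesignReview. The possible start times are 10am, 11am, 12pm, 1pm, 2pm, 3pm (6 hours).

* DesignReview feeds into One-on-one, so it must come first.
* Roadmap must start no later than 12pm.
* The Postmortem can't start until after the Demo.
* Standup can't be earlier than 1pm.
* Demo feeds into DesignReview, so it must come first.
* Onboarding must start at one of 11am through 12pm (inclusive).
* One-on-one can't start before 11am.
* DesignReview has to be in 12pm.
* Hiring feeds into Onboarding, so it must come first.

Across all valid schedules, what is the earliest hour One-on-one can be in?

1pm

One-on-one is available from 11am; precedence pushes One-on-one to at least 1pm.
One-on-one at 1pm is achievable: Roadmap in 10am, OffsitePrep in 10am, Onboarding in 11am, Demo in 10am, One-on-one in 1pm, DesignReview in 12pm, Hiring in 10am, Postmortem in 11am, Standup in 1pm.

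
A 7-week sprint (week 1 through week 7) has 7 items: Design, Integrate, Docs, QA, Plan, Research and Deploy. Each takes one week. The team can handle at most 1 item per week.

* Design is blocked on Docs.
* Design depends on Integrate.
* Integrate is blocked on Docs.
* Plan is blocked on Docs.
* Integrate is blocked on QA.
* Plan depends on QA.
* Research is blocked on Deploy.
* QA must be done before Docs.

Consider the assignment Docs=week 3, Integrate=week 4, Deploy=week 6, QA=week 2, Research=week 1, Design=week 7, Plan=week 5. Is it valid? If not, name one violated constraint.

No — it violates: Research is blocked on Deploy

Integrate is blocked on Docs — holds.
The team can handle at most 1 item per week — holds.
Research is blocked on Deploy — violated.
Integrate is blocked on QA — holds.
Plan is blocked on Docs — holds.
Design depends on Integrate — holds.
Design is blocked on Docs — holds.
Plan depends on QA — holds.
QA must be done before Docs — holds.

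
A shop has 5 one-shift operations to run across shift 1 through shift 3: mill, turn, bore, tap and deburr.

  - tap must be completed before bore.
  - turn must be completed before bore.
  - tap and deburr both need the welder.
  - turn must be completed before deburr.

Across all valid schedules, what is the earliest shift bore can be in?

Precedence pushes bore to at least shift 2.
bore at shift 2 is achievable: mill in shift 1; tap in shift 1; bore in shift 2; turn in shift 1; deburr in shift 2.

shift 2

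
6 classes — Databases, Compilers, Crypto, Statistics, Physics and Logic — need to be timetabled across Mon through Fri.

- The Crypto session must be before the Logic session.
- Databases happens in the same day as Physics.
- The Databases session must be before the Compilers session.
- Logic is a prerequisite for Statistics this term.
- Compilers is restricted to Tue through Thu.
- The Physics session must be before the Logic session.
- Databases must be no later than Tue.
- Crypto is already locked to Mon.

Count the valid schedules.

Splitting on Databases: it can be Mon (18), Tue (6). Listing each branch's schedules as (Compilers, Crypto, Statistics, Physics, Logic):
Databases=Mon: (Tue,Mon,Wed,Mon,Tue) (Tue,Mon,Thu,Mon,Tue) (Tue,Mon,Thu,Mon,Wed) (Tue,Mon,Fri,Mon,Tue) (Tue,Mon,Fri,Mon,Wed) (Tue,Mon,Fri,Mon,Thu) (Wed,Mon,Wed,Mon,Tue) (Wed,Mon,Thu,Mon,Tue) (Wed,Mon,Thu,Mon,Wed) (Wed,Mon,Fri,Mon,Tue) (Wed,Mon,Fri,Mon,Wed) (Wed,Mon,Fri,Mon,Thu) (Thu,Mon,Wed,Mon,Tue) (Thu,Mon,Thu,Mon,Tue) (Thu,Mon,Thu,Mon,Wed) (Thu,Mon,Fri,Mon,Tue) (Thu,Mon,Fri,Mon,Wed) (Thu,Mon,Fri,Mon,Thu) — 18.
Databases=Tue: (Wed,Mon,Thu,Tue,Wed) (Wed,Mon,Fri,Tue,Wed) (Wed,Mon,Fri,Tue,Thu) (Thu,Mon,Thu,Tue,Wed) (Thu,Mon,Fri,Tue,Wed) (Thu,Mon,Fri,Tue,Thu) — 6.
Summing: 18 + 6 = 24.

24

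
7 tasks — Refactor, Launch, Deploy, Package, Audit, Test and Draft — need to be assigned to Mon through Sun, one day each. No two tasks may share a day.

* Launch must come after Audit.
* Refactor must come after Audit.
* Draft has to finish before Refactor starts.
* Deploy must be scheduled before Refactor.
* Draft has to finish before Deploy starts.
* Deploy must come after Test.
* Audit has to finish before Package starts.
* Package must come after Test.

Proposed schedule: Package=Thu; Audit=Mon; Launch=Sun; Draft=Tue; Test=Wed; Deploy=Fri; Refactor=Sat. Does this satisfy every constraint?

Yes

Launch must come after Audit — holds.
Refactor must come after Audit — holds.
Draft has to finish before Deploy starts — holds.
No two tasks may share a day — holds.
Deploy must come after Test — holds.
Draft has to finish before Refactor starts — holds.
Package must come after Test — holds.
Deploy must be scheduled before Refactor — holds.
Audit has to finish before Package starts — holds.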